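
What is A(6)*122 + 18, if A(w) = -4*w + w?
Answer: -2178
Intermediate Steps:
A(w) = -3*w
A(6)*122 + 18 = -3*6*122 + 18 = -18*122 + 18 = -2196 + 18 = -2178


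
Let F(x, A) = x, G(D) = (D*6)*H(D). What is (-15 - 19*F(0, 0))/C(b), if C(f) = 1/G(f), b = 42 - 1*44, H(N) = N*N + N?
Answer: 360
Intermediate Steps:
H(N) = N + N**2 (H(N) = N**2 + N = N + N**2)
G(D) = 6*D**2*(1 + D) (G(D) = (D*6)*(D*(1 + D)) = (6*D)*(D*(1 + D)) = 6*D**2*(1 + D))
b = -2 (b = 42 - 44 = -2)
C(f) = 1/(6*f**2*(1 + f))
(-15 - 19*F(0, 0))/C(b) = (-15 - 19*0)/(((1/6)/((-2)**2*(1 - 2)))) = (-15 + 0)/(((1/6)*(1/4)/(-1))) = -15/((1/6)*(1/4)*(-1)) = -15/(-1/24) = -15*(-24) = 360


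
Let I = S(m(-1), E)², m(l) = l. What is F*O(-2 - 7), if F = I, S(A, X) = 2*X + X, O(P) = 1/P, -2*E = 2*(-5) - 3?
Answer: -169/4 ≈ -42.250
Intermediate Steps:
E = 13/2 (E = -(2*(-5) - 3)/2 = -(-10 - 3)/2 = -½*(-13) = 13/2 ≈ 6.5000)
S(A, X) = 3*X
I = 1521/4 (I = (3*(13/2))² = (39/2)² = 1521/4 ≈ 380.25)
F = 1521/4 ≈ 380.25
F*O(-2 - 7) = 1521/(4*(-2 - 7)) = (1521/4)/(-9) = (1521/4)*(-⅑) = -169/4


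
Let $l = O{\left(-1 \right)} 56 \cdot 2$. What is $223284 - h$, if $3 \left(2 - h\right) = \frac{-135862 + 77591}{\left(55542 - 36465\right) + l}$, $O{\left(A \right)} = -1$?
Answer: $\frac{12703571119}{56895} \approx 2.2328 \cdot 10^{5}$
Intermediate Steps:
$l = -112$ ($l = \left(-1\right) 56 \cdot 2 = \left(-56\right) 2 = -112$)
$h = \frac{172061}{56895}$ ($h = 2 - \frac{\left(-135862 + 77591\right) \frac{1}{\left(55542 - 36465\right) - 112}}{3} = 2 - \frac{\left(-58271\right) \frac{1}{19077 - 112}}{3} = 2 - \frac{\left(-58271\right) \frac{1}{18965}}{3} = 2 - - \frac{58271}{56895} = 2 + \frac{58271}{56895} = \frac{172061}{56895} \approx 3.0242$)
$223284 - h = 223284 - \frac{172061}{56895} = \frac{12703571119}{56895}$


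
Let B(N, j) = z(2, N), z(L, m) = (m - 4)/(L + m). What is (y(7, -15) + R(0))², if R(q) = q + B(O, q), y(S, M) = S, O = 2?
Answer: 169/4 ≈ 42.250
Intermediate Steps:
z(L, m) = (-4 + m)/(L + m)
B(N, j) = (-4 + N)/(2 + N)
R(q) = -½ + q (R(q) = q + (-4 + 2)/(2 + 2) = q - 2/4 = q + (¼)*(-2) = q - ½ = -½ + q)
(y(7, -15) + R(0))² = (7 + (-½ + 0))² = (7 - ½)² = (13/2)² = 169/4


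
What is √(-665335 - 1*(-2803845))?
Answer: √2138510 ≈ 1462.4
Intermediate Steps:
√(-665335 - 1*(-2803845)) = √(-665335 + 2803845) = √2138510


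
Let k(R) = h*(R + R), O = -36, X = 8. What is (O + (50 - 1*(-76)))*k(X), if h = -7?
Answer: -10080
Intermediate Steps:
k(R) = -14*R (k(R) = -7*(R + R) = -14*R)
(O + (50 - 1*(-76)))*k(X) = (-36 + (50 - 1*(-76)))*(-14*8) = (-36 + (50 + 76))*(-112) = (-36 + 126)*(-112) = 90*(-112) = -10080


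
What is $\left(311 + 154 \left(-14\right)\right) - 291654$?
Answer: $-293499$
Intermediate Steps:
$\left(311 + 154 \left(-14\right)\right) - 291654 = \left(311 - 2156\right) - 291654 = -1845 - 291654 = -293499$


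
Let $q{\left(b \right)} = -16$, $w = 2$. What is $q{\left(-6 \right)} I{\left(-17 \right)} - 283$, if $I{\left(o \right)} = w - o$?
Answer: $-587$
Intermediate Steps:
$I{\left(o \right)} = 2 - o$
$q{\left(-6 \right)} I{\left(-17 \right)} - 283 = - 16 \left(2 - -17\right) - 283 = - 16 \left(2 + 17\right) - 283 = \left(-16\right) 19 - 283 = -304 - 283 = -587$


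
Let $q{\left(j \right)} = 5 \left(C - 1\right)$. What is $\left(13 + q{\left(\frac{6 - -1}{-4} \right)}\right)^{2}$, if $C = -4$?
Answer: $144$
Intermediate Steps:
$q{\left(j \right)} = -25$ ($q{\left(j \right)} = 5 \left(-4 - 1\right) = 5 \left(-5\right) = -25$)
$\left(13 + q{\left(\frac{6 - -1}{-4} \right)}\right)^{2} = \left(13 - 25\right)^{2} = \left(-12\right)^{2} = 144$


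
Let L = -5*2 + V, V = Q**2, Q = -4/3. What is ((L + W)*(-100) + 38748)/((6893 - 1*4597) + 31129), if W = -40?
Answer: 392132/300825 ≈ 1.3035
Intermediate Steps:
Q = -4/3 (Q = -4*1/3 = -4/3 ≈ -1.3333)
V = 16/9 (V = (-4/3)**2 = 16/9 ≈ 1.7778)
L = -74/9 (L = -5*2 + 16/9 = -10 + 16/9 = -74/9 ≈ -8.2222)
((L + W)*(-100) + 38748)/((6893 - 1*4597) + 31129) = ((-74/9 - 40)*(-100) + 38748)/((6893 - 1*4597) + 31129) = (-434/9*(-100) + 38748)/((6893 - 4597) + 31129) = (43400/9 + 38748)/(2296 + 31129) = (392132/9)/33425 = (392132/9)*(1/33425) = 392132/300825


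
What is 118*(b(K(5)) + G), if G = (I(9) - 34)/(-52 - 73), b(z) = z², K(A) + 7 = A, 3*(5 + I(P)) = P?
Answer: 63248/125 ≈ 505.98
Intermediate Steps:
I(P) = -5 + P/3
K(A) = -7 + A
G = 36/125 (G = ((-5 + (⅓)*9) - 34)/(-52 - 73) = ((-5 + 3) - 34)/(-125) = (-2 - 34)*(-1/125) = -36*(-1/125) = 36/125 ≈ 0.28800)
118*(b(K(5)) + G) = 118*((-7 + 5)² + 36/125) = 118*((-2)² + 36/125) = 118*(4 + 36/125) = 118*(536/125) = 63248/125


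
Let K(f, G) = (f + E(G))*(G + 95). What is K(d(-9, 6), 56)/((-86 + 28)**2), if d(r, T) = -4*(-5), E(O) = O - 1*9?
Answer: 10117/3364 ≈ 3.0074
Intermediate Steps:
E(O) = -9 + O (E(O) = O - 9 = -9 + O)
d(r, T) = 20
K(f, G) = (95 + G)*(-9 + G + f) (K(f, G) = (f + (-9 + G))*(G + 95) = (-9 + G + f)*(95 + G) = (95 + G)*(-9 + G + f))
K(d(-9, 6), 56)/((-86 + 28)**2) = (-855 + 56**2 + 86*56 + 95*20 + 56*20)/((-86 + 28)**2) = (-855 + 3136 + 4816 + 1900 + 1120)/((-58)**2) = 10117/3364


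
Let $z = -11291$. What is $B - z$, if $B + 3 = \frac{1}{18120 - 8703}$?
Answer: $\frac{106299097}{9417} \approx 11288.0$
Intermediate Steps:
$B = - \frac{28250}{9417}$ ($B = -3 + \frac{1}{18120 - 8703} = -3 + \frac{1}{9417} = - \frac{28250}{9417} \approx -2.9999$)
$B - z = - \frac{28250}{9417} - -11291 = - \frac{28250}{9417} + 11291 = \frac{106299097}{9417}$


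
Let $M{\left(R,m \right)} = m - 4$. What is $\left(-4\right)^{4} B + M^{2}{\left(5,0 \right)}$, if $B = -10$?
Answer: $-2544$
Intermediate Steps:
$M{\left(R,m \right)} = -4 + m$ ($M{\left(R,m \right)} = m - 4 = -4 + m$)
$\left(-4\right)^{4} B + M^{2}{\left(5,0 \right)} = \left(-4\right)^{4} \left(-10\right) + \left(-4 + 0\right)^{2} = 256 \left(-10\right) + \left(-4\right)^{2} = -2560 + 16 = -2544$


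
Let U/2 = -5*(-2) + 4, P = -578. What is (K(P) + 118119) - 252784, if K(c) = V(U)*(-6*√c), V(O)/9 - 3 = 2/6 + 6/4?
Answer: -134665 - 4437*I*√2 ≈ -1.3467e+5 - 6274.9*I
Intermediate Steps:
U = 28 (U = 2*(-5*(-2) + 4) = 2*(10 + 4) = 2*14 = 28)
V(O) = 87/2 (V(O) = 27 + 9*(2/6 + 6/4) = 27 + 9*(2*(⅙) + 6*(¼)) = 27 + 9*(⅓ + 3/2) = 27 + 9*(11/6) = 27 + 33/2 = 87/2)
K(c) = -261*√c (K(c) = 87*(-6*√c)/2 = -261*√c)
(K(P) + 118119) - 252784 = (-4437*I*√2 + 118119) - 252784 = (118119 - 4437*I*√2) - 252784 = -134665 - 4437*I*√2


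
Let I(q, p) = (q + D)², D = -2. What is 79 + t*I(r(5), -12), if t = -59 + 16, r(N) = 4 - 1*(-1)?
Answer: -308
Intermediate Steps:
r(N) = 5 (r(N) = 4 + 1 = 5)
t = -43
I(q, p) = (-2 + q)² (I(q, p) = (q - 2)² = (-2 + q)²)
79 + t*I(r(5), -12) = 79 - 43*(-2 + 5)² = 79 - 43*3² = 79 - 43*9 = 79 - 387 = -308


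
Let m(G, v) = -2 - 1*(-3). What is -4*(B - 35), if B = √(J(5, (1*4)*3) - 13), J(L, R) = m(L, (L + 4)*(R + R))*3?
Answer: 140 - 4*I*√10 ≈ 140.0 - 12.649*I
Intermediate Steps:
m(G, v) = 1 (m(G, v) = -2 + 3 = 1)
J(L, R) = 3 (J(L, R) = 1*3 = 3)
B = I*√10 (B = √(3 - 13) = √(-10) = I*√10 ≈ 3.1623*I)
-4*(B - 35) = -4*(I*√10 - 35) = -4*(-35 + I*√10) = 140 - 4*I*√10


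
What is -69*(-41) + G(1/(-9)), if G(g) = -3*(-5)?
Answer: 2844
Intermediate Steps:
G(g) = 15
-69*(-41) + G(1/(-9)) = -69*(-41) + 15 = 2829 + 15 = 2844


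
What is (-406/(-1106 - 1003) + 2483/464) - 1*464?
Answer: -448634233/978576 ≈ -458.46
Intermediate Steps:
(-406/(-1106 - 1003) + 2483/464) - 1*464 = (-406/(-2109) + 2483*(1/464)) - 464 = (-406*(-1/2109) + 2483/464) - 464 = (406/2109 + 2483/464) - 464 = 5425031/978576 - 464 = -448634233/978576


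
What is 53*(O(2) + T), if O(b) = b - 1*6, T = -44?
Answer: -2544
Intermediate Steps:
O(b) = -6 + b (O(b) = b - 6 = -6 + b)
53*(O(2) + T) = 53*((-6 + 2) - 44) = 53*(-4 - 44) = 53*(-48) = -2544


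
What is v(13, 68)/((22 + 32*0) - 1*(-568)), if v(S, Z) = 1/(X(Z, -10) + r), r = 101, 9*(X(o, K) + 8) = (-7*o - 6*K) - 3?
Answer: 9/246620 ≈ 3.6493e-5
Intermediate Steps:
X(o, K) = -25/3 - 7*o/9 - 2*K/3 (X(o, K) = -8 + ((-7*o - 6*K) - 3)/9 = -8 + (-3 - 7*o - 6*K)/9 = -8 + (-1/3 - 7*o/9 - 2*K/3) = -25/3 - 7*o/9 - 2*K/3)
v(S, Z) = 1/(298/3 - 7*Z/9) (v(S, Z) = 1/((-25/3 - 7*Z/9 - 2/3*(-10)) + 101) = 1/((-25/3 - 7*Z/9 + 20/3) + 101) = 1/((-5/3 - 7*Z/9) + 101) = 1/(298/3 - 7*Z/9))
v(13, 68)/((22 + 32*0) - 1*(-568)) = (-9/(-894 + 7*68))/((22 + 32*0) - 1*(-568)) = (-9/(-894 + 476))/((22 + 0) + 568) = (-9/(-418))/(22 + 568) = -9*(-1/418)/590 = (9/418)*(1/590) = 9/246620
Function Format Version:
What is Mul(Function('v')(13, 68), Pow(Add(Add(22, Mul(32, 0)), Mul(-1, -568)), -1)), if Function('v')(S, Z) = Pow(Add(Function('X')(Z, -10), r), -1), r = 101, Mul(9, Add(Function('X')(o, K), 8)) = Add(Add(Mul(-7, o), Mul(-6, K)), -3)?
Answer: Rational(9, 246620) ≈ 3.6493e-5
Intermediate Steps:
Function('X')(o, K) = Add(Rational(-25, 3), Mul(Rational(-7, 9), o), Mul(Rational(-2, 3), K)) (Function('X')(o, K) = Add(-8, Mul(Rational(1, 9), Add(Add(Mul(-7, o), Mul(-6, K)), -3))) = Add(-8, Mul(Rational(1, 9), Add(-3, Mul(-7, o), Mul(-6, K)))) = Add(-8, Add(Rational(-1, 3), Mul(Rational(-7, 9), o), Mul(Rational(-2, 3), K))) = Add(Rational(-25, 3), Mul(Rational(-7, 9), o), Mul(Rational(-2, 3), K)))
Function('v')(S, Z) = Pow(Add(Rational(298, 3), Mul(Rational(-7, 9), Z)), -1) (Function('v')(S, Z) = Pow(Add(Add(Rational(-25, 3), Mul(Rational(-7, 9), Z), Mul(Rational(-2, 3), -10)), 101), -1) = Pow(Add(Add(Rational(-25, 3), Mul(Rational(-7, 9), Z), Rational(20, 3)), 101), -1) = Pow(Add(Add(Rational(-5, 3), Mul(Rational(-7, 9), Z)), 101), -1) = Pow(Add(Rational(298, 3), Mul(Rational(-7, 9), Z)), -1))
Mul(Function('v')(13, 68), Pow(Add(Add(22, Mul(32, 0)), Mul(-1, -568)), -1)) = Mul(Mul(-9, Pow(Add(-894, Mul(7, 68)), -1)), Pow(Add(Add(22, Mul(32, 0)), Mul(-1, -568)), -1)) = Mul(Mul(-9, Pow(Add(-894, 476), -1)), Pow(Add(Add(22, 0), 568), -1)) = Mul(Mul(-9, Pow(-418, -1)), Pow(Add(22, 568), -1)) = Mul(Mul(-9, Rational(-1, 418)), Pow(590, -1)) = Mul(Rational(9, 418), Rational(1, 590)) = Rational(9, 246620)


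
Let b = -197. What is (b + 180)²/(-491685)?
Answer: -289/491685 ≈ -0.00058777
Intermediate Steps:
(b + 180)²/(-491685) = (-197 + 180)²/(-491685) = (-17)²*(-1/491685) = 289*(-1/491685) = -289/491685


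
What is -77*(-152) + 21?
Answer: 11725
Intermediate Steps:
-77*(-152) + 21 = 11704 + 21 = 11725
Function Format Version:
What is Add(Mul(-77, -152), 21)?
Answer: 11725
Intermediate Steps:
Add(Mul(-77, -152), 21) = Add(11704, 21) = 11725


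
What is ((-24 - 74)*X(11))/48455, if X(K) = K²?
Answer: -1078/4405 ≈ -0.24472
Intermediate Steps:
((-24 - 74)*X(11))/48455 = ((-24 - 74)*11²)/48455 = -98*121*(1/48455) = -11858*1/48455 = -1078/4405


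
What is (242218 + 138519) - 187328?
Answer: 193409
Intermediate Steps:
(242218 + 138519) - 187328 = 380737 - 187328 = 193409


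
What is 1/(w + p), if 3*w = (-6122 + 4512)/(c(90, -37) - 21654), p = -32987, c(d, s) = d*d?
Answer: -20331/670657892 ≈ -3.0315e-5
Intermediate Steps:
c(d, s) = d²
w = 805/20331 (w = ((-6122 + 4512)/(90² - 21654))/3 = (-1610/(8100 - 21654))/3 = (-1610/(-13554))/3 = (-1610*(-1/13554))/3 = (⅓)*(805/6777) = 805/20331 ≈ 0.039595)
1/(w + p) = 1/(805/20331 - 32987) = 1/(-670657892/20331) = -20331/670657892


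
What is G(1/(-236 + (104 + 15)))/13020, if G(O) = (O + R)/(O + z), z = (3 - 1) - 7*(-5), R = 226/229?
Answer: 26213/12904278240 ≈ 2.0313e-6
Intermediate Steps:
R = 226/229 (R = 226*(1/229) = 226/229 ≈ 0.98690)
z = 37 (z = 2 + 35 = 37)
G(O) = (226/229 + O)/(37 + O) (G(O) = (O + 226/229)/(O + 37) = (226/229 + O)/(37 + O))
G(1/(-236 + (104 + 15)))/13020 = ((226/229 + 1/(-236 + (104 + 15)))/(37 + 1/(-236 + (104 + 15))))/13020 = ((226/229 + 1/(-236 + 119))/(37 + 1/(-236 + 119)))*(1/13020) = ((226/229 + 1/(-117))/(37 + 1/(-117)))*(1/13020) = ((226/229 - 1/117)/(37 - 1/117))*(1/13020) = ((26213/26793)/(4328/117))*(1/13020) = ((117/4328)*(26213/26793))*(1/13020) = (26213/991112)*(1/13020) = 26213/12904278240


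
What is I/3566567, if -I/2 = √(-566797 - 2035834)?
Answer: -2*I*√2602631/3566567 ≈ -0.00090466*I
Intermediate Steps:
I = -2*I*√2602631 (I = -2*√(-566797 - 2035834) = -2*I*√2602631 ≈ -3226.5*I)
I/3566567 = -2*I*√2602631/3566567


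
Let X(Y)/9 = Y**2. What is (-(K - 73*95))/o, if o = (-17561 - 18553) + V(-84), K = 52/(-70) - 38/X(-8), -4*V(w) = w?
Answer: -69912953/363817440 ≈ -0.19216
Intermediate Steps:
X(Y) = 9*Y**2
V(w) = -w/4
K = -8153/10080 (K = 52/(-70) - 38/(9*(-8)**2) = 52*(-1/70) - 38/(9*64) = -26/35 - 38/576 = -26/35 - 38*1/576 = -26/35 - 19/288 = -8153/10080 ≈ -0.80883)
o = -36093 (o = (-17561 - 18553) - 1/4*(-84) = -36114 + 21 = -36093)
(-(K - 73*95))/o = -(-8153/10080 - 73*95)/(-36093) = -(-8153/10080 - 6935)*(-1/36093) = -1*(-69912953/10080)*(-1/36093) = (69912953/10080)*(-1/36093) = -69912953/363817440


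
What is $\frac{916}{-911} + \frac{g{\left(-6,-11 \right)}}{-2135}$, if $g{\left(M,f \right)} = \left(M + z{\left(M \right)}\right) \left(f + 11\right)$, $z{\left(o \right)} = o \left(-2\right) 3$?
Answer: $- \frac{916}{911} \approx -1.0055$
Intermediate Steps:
$z{\left(o \right)} = - 6 o$ ($z{\left(o \right)} = - 2 o 3 = - 6 o$)
$g{\left(M,f \right)} = - 5 M \left(11 + f\right)$ ($g{\left(M,f \right)} = \left(M - 6 M\right) \left(f + 11\right) = - 5 M \left(11 + f\right)$)
$\frac{916}{-911} + \frac{g{\left(-6,-11 \right)}}{-2135} = \frac{916}{-911} + \frac{5 \left(-6\right) \left(-11 - -11\right)}{-2135} = 916 \left(- \frac{1}{911}\right) + 5 \left(-6\right) \left(-11 + 11\right) \left(- \frac{1}{2135}\right) = - \frac{916}{911} + 5 \left(-6\right) 0 \left(- \frac{1}{2135}\right) = - \frac{916}{911} + 0 \left(- \frac{1}{2135}\right) = - \frac{916}{911} + 0 = - \frac{916}{911}$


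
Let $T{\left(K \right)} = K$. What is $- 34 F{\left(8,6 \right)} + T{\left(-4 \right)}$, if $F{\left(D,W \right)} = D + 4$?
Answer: $-412$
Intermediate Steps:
$F{\left(D,W \right)} = 4 + D$
$- 34 F{\left(8,6 \right)} + T{\left(-4 \right)} = - 34 \left(4 + 8\right) - 4 = \left(-34\right) 12 - 4 = -408 - 4 = -412$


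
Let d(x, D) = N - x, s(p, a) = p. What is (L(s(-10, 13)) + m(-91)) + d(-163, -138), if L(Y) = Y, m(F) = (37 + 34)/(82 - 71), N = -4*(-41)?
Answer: 3558/11 ≈ 323.45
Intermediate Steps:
N = 164
d(x, D) = 164 - x
m(F) = 71/11
(L(s(-10, 13)) + m(-91)) + d(-163, -138) = (-10 + 71/11) + (164 - 1*(-163)) = -39/11 + (164 + 163) = -39/11 + 327 = 3558/11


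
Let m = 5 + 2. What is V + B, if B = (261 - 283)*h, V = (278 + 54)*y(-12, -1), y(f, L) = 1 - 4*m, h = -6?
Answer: -8832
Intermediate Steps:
m = 7
y(f, L) = -27 (y(f, L) = 1 - 4*7 = 1 - 28 = -27)
V = -8964 (V = (278 + 54)*(-27) = 332*(-27) = -8964)
B = 132 (B = (261 - 283)*(-6) = -22*(-6) = 132)
V + B = -8964 + 132 = -8832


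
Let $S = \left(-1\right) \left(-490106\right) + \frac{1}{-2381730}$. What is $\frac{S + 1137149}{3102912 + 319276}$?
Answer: $\frac{3875682051149}{8150727825240} \approx 0.4755$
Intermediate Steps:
$S = \frac{1167300163379}{2381730}$ ($S = 490106 - \frac{1}{2381730} = \frac{1167300163379}{2381730} \approx 4.9011 \cdot 10^{5}$)
$\frac{S + 1137149}{3102912 + 319276} = \frac{\frac{1167300163379}{2381730} + 1137149}{3102912 + 319276} = \frac{3875682051149}{2381730 \cdot 3422188} = \frac{3875682051149}{2381730} \cdot \frac{1}{3422188} = \frac{3875682051149}{8150727825240}$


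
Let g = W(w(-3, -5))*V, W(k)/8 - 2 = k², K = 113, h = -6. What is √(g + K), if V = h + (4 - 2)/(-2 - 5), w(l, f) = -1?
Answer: I*√1855/7 ≈ 6.1528*I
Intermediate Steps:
W(k) = 16 + 8*k²
V = -44/7 (V = -6 + (4 - 2)/(-2 - 5) = -6 + 2/(-7) = -6 + 2*(-⅐) = -6 - 2/7 = -44/7 ≈ -6.2857)
g = -1056/7 (g = (16 + 8*(-1)²)*(-44/7) = (16 + 8*1)*(-44/7) = (16 + 8)*(-44/7) = 24*(-44/7) = -1056/7 ≈ -150.86)
√(g + K) = √(-1056/7 + 113) = √(-265/7) = I*√1855/7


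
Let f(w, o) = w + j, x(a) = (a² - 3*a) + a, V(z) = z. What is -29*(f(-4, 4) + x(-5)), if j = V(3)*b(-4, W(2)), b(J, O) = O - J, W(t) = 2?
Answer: -1421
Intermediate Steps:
x(a) = a² - 2*a
j = 18 (j = 3*(2 - 1*(-4)) = 3*(2 + 4) = 3*6 = 18)
f(w, o) = 18 + w (f(w, o) = w + 18 = 18 + w)
-29*(f(-4, 4) + x(-5)) = -29*((18 - 4) - 5*(-2 - 5)) = -29*(14 - 5*(-7)) = -29*(14 + 35) = -29*49 = -1421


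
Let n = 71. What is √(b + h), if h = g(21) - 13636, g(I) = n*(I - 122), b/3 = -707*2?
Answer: I*√25049 ≈ 158.27*I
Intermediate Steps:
b = -4242 (b = 3*(-707*2) = 3*(-1414) = -4242)
g(I) = -8662 + 71*I (g(I) = 71*(I - 122) = 71*(-122 + I) = -8662 + 71*I)
h = -20807 (h = (-8662 + 71*21) - 13636 = (-8662 + 1491) - 13636 = -7171 - 13636 = -20807)
√(b + h) = √(-4242 - 20807) = √(-25049) = I*√25049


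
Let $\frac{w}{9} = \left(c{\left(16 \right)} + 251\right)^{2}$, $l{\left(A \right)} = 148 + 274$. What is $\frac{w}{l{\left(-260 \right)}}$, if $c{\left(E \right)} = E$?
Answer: $\frac{641601}{422} \approx 1520.4$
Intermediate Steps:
$l{\left(A \right)} = 422$
$w = 641601$ ($w = 9 \left(16 + 251\right)^{2} = 9 \cdot 267^{2} = 9 \cdot 71289 = 641601$)
$\frac{w}{l{\left(-260 \right)}} = \frac{641601}{422}$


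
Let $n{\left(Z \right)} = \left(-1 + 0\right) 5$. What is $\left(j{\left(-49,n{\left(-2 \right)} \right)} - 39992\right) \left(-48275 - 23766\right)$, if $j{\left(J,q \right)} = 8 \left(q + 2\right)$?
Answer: $2882792656$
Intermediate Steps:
$n{\left(Z \right)} = -5$ ($n{\left(Z \right)} = \left(-1\right) 5 = -5$)
$j{\left(J,q \right)} = 16 + 8 q$ ($j{\left(J,q \right)} = 8 \left(2 + q\right) = 16 + 8 q$)
$\left(j{\left(-49,n{\left(-2 \right)} \right)} - 39992\right) \left(-48275 - 23766\right) = \left(\left(16 + 8 \left(-5\right)\right) - 39992\right) \left(-48275 - 23766\right) = \left(\left(16 - 40\right) - 39992\right) \left(-72041\right) = \left(-24 - 39992\right) \left(-72041\right) = \left(-40016\right) \left(-72041\right) = 2882792656$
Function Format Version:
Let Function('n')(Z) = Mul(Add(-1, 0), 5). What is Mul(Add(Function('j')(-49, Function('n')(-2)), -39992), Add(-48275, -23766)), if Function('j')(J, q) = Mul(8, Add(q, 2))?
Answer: 2882792656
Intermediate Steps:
Function('n')(Z) = -5 (Function('n')(Z) = Mul(-1, 5) = -5)
Function('j')(J, q) = Add(16, Mul(8, q)) (Function('j')(J, q) = Mul(8, Add(2, q)) = Add(16, Mul(8, q)))
Mul(Add(Function('j')(-49, Function('n')(-2)), -39992), Add(-48275, -23766)) = Mul(Add(Add(16, Mul(8, -5)), -39992), Add(-48275, -23766)) = Mul(Add(Add(16, -40), -39992), -72041) = Mul(Add(-24, -39992), -72041) = Mul(-40016, -72041) = 2882792656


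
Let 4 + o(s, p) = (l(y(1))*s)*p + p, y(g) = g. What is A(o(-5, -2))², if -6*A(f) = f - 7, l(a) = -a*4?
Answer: 2809/36 ≈ 78.028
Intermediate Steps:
l(a) = -4*a
o(s, p) = -4 + p - 4*p*s (o(s, p) = -4 + (((-4*1)*s)*p + p) = -4 + ((-4*s)*p + p) = -4 + (-4*p*s + p) = -4 + (p - 4*p*s) = -4 + p - 4*p*s)
A(f) = 7/6 - f/6 (A(f) = -(f - 7)/6 = -(-7 + f)/6 = 7/6 - f/6)
A(o(-5, -2))² = (7/6 - (-4 - 2 - 4*(-2)*(-5))/6)² = (7/6 - (-4 - 2 - 40)/6)² = (7/6 - ⅙*(-46))² = (7/6 + 23/3)² = (53/6)² = 2809/36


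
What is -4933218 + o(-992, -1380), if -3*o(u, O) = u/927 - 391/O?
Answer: -274385570573/55620 ≈ -4.9332e+6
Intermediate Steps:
o(u, O) = -u/2781 + 391/(3*O) (o(u, O) = -(u/927 - 391/O)/3 = -(-391/O + u/927)/3 = -u/2781 + 391/(3*O))
-4933218 + o(-992, -1380) = -4933218 + (1/2781)*(362457 - 1*(-1380)*(-992))/(-1380) = -4933218 + (1/2781)*(-1/1380)*(362457 - 1368960) = -4933218 + (1/2781)*(-1/1380)*(-1006503) = -4933218 + 14587/55620 = -274385570573/55620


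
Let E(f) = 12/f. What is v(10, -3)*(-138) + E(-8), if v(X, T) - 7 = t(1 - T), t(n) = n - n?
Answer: -1935/2 ≈ -967.50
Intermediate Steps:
t(n) = 0
v(X, T) = 7 (v(X, T) = 7 + 0 = 7)
v(10, -3)*(-138) + E(-8) = 7*(-138) + 12/(-8) = -966 + 12*(-⅛) = -966 - 3/2 = -1935/2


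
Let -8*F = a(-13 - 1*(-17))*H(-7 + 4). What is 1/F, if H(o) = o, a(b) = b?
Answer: ⅔ ≈ 0.66667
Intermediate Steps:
F = 3/2 (F = -(-13 - 1*(-17))*(-7 + 4)/8 = -(-13 + 17)*(-3)/8 = -(-3)/2 = -⅛*(-12) = 3/2 ≈ 1.5000)
1/F = 1/(3/2) = ⅔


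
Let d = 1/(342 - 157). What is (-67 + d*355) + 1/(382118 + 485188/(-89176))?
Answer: -20513311462282/315196243615 ≈ -65.081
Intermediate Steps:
d = 1/185 ≈ 0.0054054
(-67 + d*355) + 1/(382118 + 485188/(-89176)) = (-67 + (1/185)*355) + 1/(382118 + 485188/(-89176)) = (-67 + 71/37) + 1/(382118 + 485188*(-1/89176)) = -2408/37 + 1/(382118 - 121297/22294) = -2408/37 + 1/(8518817395/22294) = -2408/37 + 22294/8518817395 = -20513311462282/315196243615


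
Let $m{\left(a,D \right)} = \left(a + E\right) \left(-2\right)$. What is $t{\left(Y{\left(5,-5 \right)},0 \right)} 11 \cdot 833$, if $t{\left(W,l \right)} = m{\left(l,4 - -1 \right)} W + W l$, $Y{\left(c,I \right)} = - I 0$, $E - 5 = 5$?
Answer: $0$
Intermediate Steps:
$E = 10$ ($E = 5 + 5 = 10$)
$m{\left(a,D \right)} = -20 - 2 a$ ($m{\left(a,D \right)} = \left(a + 10\right) \left(-2\right) = \left(10 + a\right) \left(-2\right) = -20 - 2 a$)
$Y{\left(c,I \right)} = 0$
$t{\left(W,l \right)} = W l + W \left(-20 - 2 l\right)$ ($t{\left(W,l \right)} = \left(-20 - 2 l\right) W + W l = W \left(-20 - 2 l\right) + W l = W l + W \left(-20 - 2 l\right)$)
$t{\left(Y{\left(5,-5 \right)},0 \right)} 11 \cdot 833 = \left(-1\right) 0 \left(20 + 0\right) 11 \cdot 833 = \left(-1\right) 0 \cdot 20 \cdot 11 \cdot 833 = 0 \cdot 11 \cdot 833 = 0 \cdot 833 = 0$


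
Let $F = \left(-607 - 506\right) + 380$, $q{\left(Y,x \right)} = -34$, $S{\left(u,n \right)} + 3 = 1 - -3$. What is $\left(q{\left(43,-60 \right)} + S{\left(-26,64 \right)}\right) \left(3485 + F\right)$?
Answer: $-90816$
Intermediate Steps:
$S{\left(u,n \right)} = 1$ ($S{\left(u,n \right)} = -3 + \left(1 - -3\right) = -3 + \left(1 + 3\right) = -3 + 4 = 1$)
$F = -733$ ($F = -1113 + 380 = -733$)
$\left(q{\left(43,-60 \right)} + S{\left(-26,64 \right)}\right) \left(3485 + F\right) = \left(-34 + 1\right) \left(3485 - 733\right) = \left(-33\right) 2752 = -90816$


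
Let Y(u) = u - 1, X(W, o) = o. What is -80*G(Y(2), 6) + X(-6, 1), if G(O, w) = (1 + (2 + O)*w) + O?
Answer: -1599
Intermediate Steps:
Y(u) = -1 + u
G(O, w) = 1 + O + w*(2 + O) (G(O, w) = (1 + w*(2 + O)) + O = 1 + O + w*(2 + O))
-80*G(Y(2), 6) + X(-6, 1) = -80*(1 + (-1 + 2) + 2*6 + (-1 + 2)*6) + 1 = -80*(1 + 1 + 12 + 1*6) + 1 = -80*(1 + 1 + 12 + 6) + 1 = -80*20 + 1 = -1600 + 1 = -1599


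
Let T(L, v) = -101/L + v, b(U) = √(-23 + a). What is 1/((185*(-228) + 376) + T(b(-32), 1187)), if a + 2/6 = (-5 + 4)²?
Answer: -907113/36844218922 - 101*I*√201/110532656766 ≈ -2.462e-5 - 1.2955e-8*I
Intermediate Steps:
a = ⅔ (a = -⅓ + (-5 + 4)² = -⅓ + (-1)² = -⅓ + 1 = ⅔ ≈ 0.66667)
b(U) = I*√201/3 (b(U) = √(-23 + ⅔) = √(-67/3) = I*√201/3)
T(L, v) = v - 101/L
1/((185*(-228) + 376) + T(b(-32), 1187)) = 1/((185*(-228) + 376) + (1187 - 101*(-I*√201/67))) = 1/((-42180 + 376) + (1187 - (-101)*I*√201/67)) = 1/(-41804 + (1187 + 101*I*√201/67)) = 1/(-40617 + 101*I*√201/67)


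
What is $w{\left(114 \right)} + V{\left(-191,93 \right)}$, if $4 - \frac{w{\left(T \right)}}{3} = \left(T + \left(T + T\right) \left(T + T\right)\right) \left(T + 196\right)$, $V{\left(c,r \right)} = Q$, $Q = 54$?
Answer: $-48451074$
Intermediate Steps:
$V{\left(c,r \right)} = 54$
$w{\left(T \right)} = 12 - 3 \left(196 + T\right) \left(T + 4 T^{2}\right)$ ($w{\left(T \right)} = 12 - 3 \left(T + \left(T + T\right) \left(T + T\right)\right) \left(T + 196\right) = 12 - 3 \left(T + 2 T 2 T\right) \left(196 + T\right) = 12 - 3 \left(T + 4 T^{2}\right) \left(196 + T\right) = 12 - 3 \left(196 + T\right) \left(T + 4 T^{2}\right)$)
$w{\left(114 \right)} + V{\left(-191,93 \right)} = \left(12 - 2355 \cdot 114^{2} - 67032 - 12 \cdot 114^{3}\right) + 54 = \left(12 - 30605580 - 67032 - 17778528\right) + 54 = -48451128 + 54 = -48451074$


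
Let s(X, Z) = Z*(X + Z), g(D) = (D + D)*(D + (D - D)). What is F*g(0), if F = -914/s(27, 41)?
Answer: 0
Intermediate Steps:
g(D) = 2*D**2 (g(D) = (2*D)*(D + 0) = (2*D)*D = 2*D**2)
F = -457/1394 (F = -914*1/(41*(27 + 41)) = -914/(41*68) = -914/2788 = -914*1/2788 = -457/1394 ≈ -0.32783)
F*g(0) = -457*0**2/697 = -457*0/697 = -457/1394*0 = 0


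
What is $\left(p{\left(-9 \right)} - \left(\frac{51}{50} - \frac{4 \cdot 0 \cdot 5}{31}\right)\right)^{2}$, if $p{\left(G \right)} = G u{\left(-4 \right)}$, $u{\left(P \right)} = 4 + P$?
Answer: $\frac{2601}{2500} \approx 1.0404$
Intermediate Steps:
$p{\left(G \right)} = 0$ ($p{\left(G \right)} = G \left(4 - 4\right) = G 0 = 0$)
$\left(p{\left(-9 \right)} - \left(\frac{51}{50} - \frac{4 \cdot 0 \cdot 5}{31}\right)\right)^{2} = \left(0 - \left(\frac{51}{50} - \frac{4 \cdot 0 \cdot 5}{31}\right)\right)^{2} = \left(0 - \left(\frac{51}{50} - 0 \cdot 5 \cdot \frac{1}{31}\right)\right)^{2} = \left(0 + \left(- \frac{51}{50} + 0 \cdot \frac{1}{31}\right)\right)^{2} = \left(0 + \left(- \frac{51}{50} + 0\right)\right)^{2} = \left(0 - \frac{51}{50}\right)^{2} = \left(- \frac{51}{50}\right)^{2} = \frac{2601}{2500}$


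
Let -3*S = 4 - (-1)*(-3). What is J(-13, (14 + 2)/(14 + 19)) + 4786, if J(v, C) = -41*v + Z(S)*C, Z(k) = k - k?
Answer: 5319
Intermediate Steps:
S = -1/3 (S = -(4 - (-1)*(-3))/3 = -(4 - 1*3)/3 = -(4 - 3)/3 = -1/3*1 = -1/3 ≈ -0.33333)
Z(k) = 0
J(v, C) = -41*v (J(v, C) = -41*v + 0*C = -41*v + 0 = -41*v)
J(-13, (14 + 2)/(14 + 19)) + 4786 = -41*(-13) + 4786 = 533 + 4786 = 5319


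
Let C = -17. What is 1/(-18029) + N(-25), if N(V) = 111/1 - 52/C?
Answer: 34958214/306493 ≈ 114.06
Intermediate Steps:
N(V) = 1939/17 (N(V) = 111/1 - 52/(-17) = 111*1 - 52*(-1/17) = 111 + 52/17 = 1939/17)
1/(-18029) + N(-25) = 1/(-18029) + 1939/17 = -1/18029 + 1939/17 = 34958214/306493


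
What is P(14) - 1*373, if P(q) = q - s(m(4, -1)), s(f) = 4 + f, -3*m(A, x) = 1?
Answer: -1088/3 ≈ -362.67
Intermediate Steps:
m(A, x) = -⅓ (m(A, x) = -⅓*1 = -⅓)
P(q) = -11/3 + q (P(q) = q - (4 - ⅓) = q - 1*11/3 = q - 11/3 = -11/3 + q)
P(14) - 1*373 = (-11/3 + 14) - 1*373 = 31/3 - 373 = -1088/3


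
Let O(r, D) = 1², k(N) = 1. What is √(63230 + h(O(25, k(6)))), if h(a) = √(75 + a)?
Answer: √(63230 + 2*√19) ≈ 251.47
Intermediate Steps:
O(r, D) = 1
√(63230 + h(O(25, k(6)))) = √(63230 + √(75 + 1)) = √(63230 + √76) = √(63230 + 2*√19)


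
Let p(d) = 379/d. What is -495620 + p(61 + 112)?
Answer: -85741881/173 ≈ -4.9562e+5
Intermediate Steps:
-495620 + p(61 + 112) = -495620 + 379/(61 + 112) = -495620 + 379/173 = -85741881/173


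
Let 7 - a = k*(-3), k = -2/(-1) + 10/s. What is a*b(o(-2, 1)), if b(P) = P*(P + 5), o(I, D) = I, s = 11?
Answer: -1038/11 ≈ -94.364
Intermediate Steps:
k = 32/11 (k = -2/(-1) + 10/11 = -2*(-1) + 10*(1/11) = 2 + 10/11 = 32/11 ≈ 2.9091)
a = 173/11 (a = 7 - 32*(-3)/11 = 7 - 1*(-96/11) = 7 + 96/11 = 173/11 ≈ 15.727)
b(P) = P*(5 + P)
a*b(o(-2, 1)) = 173*(-2*(5 - 2))/11 = 173*(-2*3)/11 = (173/11)*(-6) = -1038/11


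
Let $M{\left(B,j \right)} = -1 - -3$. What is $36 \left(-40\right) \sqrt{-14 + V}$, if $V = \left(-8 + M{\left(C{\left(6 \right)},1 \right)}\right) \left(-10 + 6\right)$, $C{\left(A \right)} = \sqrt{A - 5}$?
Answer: $- 1440 \sqrt{10} \approx -4553.7$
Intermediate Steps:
$C{\left(A \right)} = \sqrt{-5 + A}$
$M{\left(B,j \right)} = 2$ ($M{\left(B,j \right)} = -1 + 3 = 2$)
$V = 24$ ($V = \left(-8 + 2\right) \left(-10 + 6\right) = \left(-6\right) \left(-4\right) = 24$)
$36 \left(-40\right) \sqrt{-14 + V} = 36 \left(-40\right) \sqrt{-14 + 24} = - 1440 \sqrt{10}$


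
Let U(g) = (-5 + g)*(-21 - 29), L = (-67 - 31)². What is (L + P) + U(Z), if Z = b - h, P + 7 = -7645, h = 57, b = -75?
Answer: 8802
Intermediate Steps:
P = -7652 (P = -7 - 7645 = -7652)
L = 9604 (L = (-98)² = 9604)
Z = -132 (Z = -75 - 1*57 = -75 - 57 = -132)
U(g) = 250 - 50*g (U(g) = (-5 + g)*(-50) = 250 - 50*g)
(L + P) + U(Z) = (9604 - 7652) + (250 - 50*(-132)) = 1952 + (250 + 6600) = 1952 + 6850 = 8802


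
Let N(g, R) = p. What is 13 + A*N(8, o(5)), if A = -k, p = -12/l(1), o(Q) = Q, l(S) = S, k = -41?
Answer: -479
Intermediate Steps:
p = -12 (p = -12/1 = -12*1 = -12)
N(g, R) = -12
A = 41 (A = -1*(-41) = 41)
13 + A*N(8, o(5)) = 13 + 41*(-12) = 13 - 492 = -479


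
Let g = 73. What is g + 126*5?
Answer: 703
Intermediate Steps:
g + 126*5 = 73 + 126*5 = 73 + 630 = 703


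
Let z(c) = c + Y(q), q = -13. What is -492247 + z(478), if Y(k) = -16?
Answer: -491785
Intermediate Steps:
z(c) = -16 + c (z(c) = c - 16 = -16 + c)
-492247 + z(478) = -492247 + (-16 + 478) = -492247 + 462 = -491785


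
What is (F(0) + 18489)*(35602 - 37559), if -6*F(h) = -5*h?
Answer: -36182973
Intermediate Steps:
F(h) = 5*h/6 (F(h) = -(-5)*h/6 = 5*h/6)
(F(0) + 18489)*(35602 - 37559) = ((⅚)*0 + 18489)*(35602 - 37559) = (0 + 18489)*(-1957) = 18489*(-1957) = -36182973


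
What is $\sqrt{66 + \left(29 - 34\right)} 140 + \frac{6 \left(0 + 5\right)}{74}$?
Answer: $\frac{15}{37} + 140 \sqrt{61} \approx 1093.8$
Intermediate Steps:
$\sqrt{66 + \left(29 - 34\right)} 140 + \frac{6 \left(0 + 5\right)}{74} = \sqrt{66 + \left(29 - 34\right)} 140 + 6 \cdot 5 \cdot \frac{1}{74} = \sqrt{66 - 5} \cdot 140 + 30 \cdot \frac{1}{74} = \sqrt{61} \cdot 140 + \frac{15}{37} = 140 \sqrt{61} + \frac{15}{37} = \frac{15}{37} + 140 \sqrt{61}$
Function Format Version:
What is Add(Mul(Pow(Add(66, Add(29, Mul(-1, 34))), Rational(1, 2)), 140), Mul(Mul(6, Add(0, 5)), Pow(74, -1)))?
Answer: Add(Rational(15, 37), Mul(140, Pow(61, Rational(1, 2)))) ≈ 1093.8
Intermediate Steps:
Add(Mul(Pow(Add(66, Add(29, Mul(-1, 34))), Rational(1, 2)), 140), Mul(Mul(6, Add(0, 5)), Pow(74, -1))) = Add(Mul(Pow(Add(66, Add(29, -34)), Rational(1, 2)), 140), Mul(Mul(6, 5), Rational(1, 74))) = Add(Mul(Pow(Add(66, -5), Rational(1, 2)), 140), Mul(30, Rational(1, 74))) = Add(Mul(Pow(61, Rational(1, 2)), 140), Rational(15, 37)) = Add(Mul(140, Pow(61, Rational(1, 2))), Rational(15, 37)) = Add(Rational(15, 37), Mul(140, Pow(61, Rational(1, 2))))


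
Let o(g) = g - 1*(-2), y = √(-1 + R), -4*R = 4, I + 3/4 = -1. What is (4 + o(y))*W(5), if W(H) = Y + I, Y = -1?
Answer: -33/2 - 11*I*√2/4 ≈ -16.5 - 3.8891*I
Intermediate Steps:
I = -7/4 (I = -¾ - 1 = -7/4 ≈ -1.7500)
R = -1 (R = -¼*4 = -1)
y = I*√2 (y = √(-1 - 1) = √(-2) = I*√2 ≈ 1.4142*I)
o(g) = 2 + g (o(g) = g + 2 = 2 + g)
W(H) = -11/4 (W(H) = -1 - 7/4 = -11/4)
(4 + o(y))*W(5) = (4 + (2 + I*√2))*(-11/4) = (6 + I*√2)*(-11/4) = -33/2 - 11*I*√2/4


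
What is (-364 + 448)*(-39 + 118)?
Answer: 6636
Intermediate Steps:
(-364 + 448)*(-39 + 118) = 84*79 = 6636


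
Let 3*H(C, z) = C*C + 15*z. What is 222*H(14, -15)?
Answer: -2146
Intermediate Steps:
H(C, z) = 5*z + C²/3 (H(C, z) = (C*C + 15*z)/3 = (C² + 15*z)/3 = 5*z + C²/3)
222*H(14, -15) = 222*(5*(-15) + (⅓)*14²) = 222*(-75 + (⅓)*196) = 222*(-75 + 196/3) = 222*(-29/3) = -2146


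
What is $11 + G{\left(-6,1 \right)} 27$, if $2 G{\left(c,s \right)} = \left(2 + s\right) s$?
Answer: $\frac{103}{2} \approx 51.5$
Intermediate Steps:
$G{\left(c,s \right)} = \frac{s \left(2 + s\right)}{2}$ ($G{\left(c,s \right)} = \frac{\left(2 + s\right) s}{2} = \frac{s \left(2 + s\right)}{2}$)
$11 + G{\left(-6,1 \right)} 27 = 11 + \frac{1}{2} \cdot 1 \left(2 + 1\right) 27 = 11 + \frac{1}{2} \cdot 1 \cdot 3 \cdot 27 = 11 + \frac{3}{2} \cdot 27 = 11 + \frac{81}{2} = \frac{103}{2}$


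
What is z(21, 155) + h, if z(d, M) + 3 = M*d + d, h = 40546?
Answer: 43819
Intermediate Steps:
z(d, M) = -3 + d + M*d (z(d, M) = -3 + (M*d + d) = -3 + (d + M*d) = -3 + d + M*d)
z(21, 155) + h = (-3 + 21 + 155*21) + 40546 = (-3 + 21 + 3255) + 40546 = 3273 + 40546 = 43819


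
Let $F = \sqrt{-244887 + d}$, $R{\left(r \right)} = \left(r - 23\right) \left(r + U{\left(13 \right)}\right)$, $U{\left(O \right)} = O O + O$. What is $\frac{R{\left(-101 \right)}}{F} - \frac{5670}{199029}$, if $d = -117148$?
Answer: $- \frac{1890}{66343} + \frac{10044 i \sqrt{362035}}{362035} \approx -0.028488 + 16.693 i$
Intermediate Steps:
$U{\left(O \right)} = O + O^{2}$ ($U{\left(O \right)} = O^{2} + O = O + O^{2}$)
$R{\left(r \right)} = \left(-23 + r\right) \left(182 + r\right)$ ($R{\left(r \right)} = \left(r - 23\right) \left(r + 13 \left(1 + 13\right)\right) = \left(-23 + r\right) \left(r + 13 \cdot 14\right) = \left(-23 + r\right) \left(r + 182\right) = \left(-23 + r\right) \left(182 + r\right)$)
$F = i \sqrt{362035}$ ($F = \sqrt{-244887 - 117148} = \sqrt{-362035} = i \sqrt{362035} \approx 601.69 i$)
$\frac{R{\left(-101 \right)}}{F} - \frac{5670}{199029} = \frac{-4186 + \left(-101\right)^{2} + 159 \left(-101\right)}{i \sqrt{362035}} - \frac{5670}{199029} = \left(-4186 + 10201 - 16059\right) \left(- \frac{i \sqrt{362035}}{362035}\right) - \frac{1890}{66343} = - 10044 \left(- \frac{i \sqrt{362035}}{362035}\right) - \frac{1890}{66343} = \frac{10044 i \sqrt{362035}}{362035} - \frac{1890}{66343} = - \frac{1890}{66343} + \frac{10044 i \sqrt{362035}}{362035}$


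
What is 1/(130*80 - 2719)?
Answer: 1/7681 ≈ 0.00013019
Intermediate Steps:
1/(130*80 - 2719) = 1/(10400 - 2719) = 1/7681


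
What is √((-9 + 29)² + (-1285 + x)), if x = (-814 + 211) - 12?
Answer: 10*I*√15 ≈ 38.73*I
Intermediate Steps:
x = -615 (x = -603 - 12 = -615)
√((-9 + 29)² + (-1285 + x)) = √((-9 + 29)² + (-1285 - 615)) = √(20² - 1900) = √(400 - 1900) = √(-1500) = 10*I*√15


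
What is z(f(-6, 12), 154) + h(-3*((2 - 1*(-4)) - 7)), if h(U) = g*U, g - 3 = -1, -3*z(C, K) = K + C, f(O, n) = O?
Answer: -130/3 ≈ -43.333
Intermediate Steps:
z(C, K) = -C/3 - K/3 (z(C, K) = -(K + C)/3 = -(C + K)/3 = -C/3 - K/3)
g = 2 (g = 3 - 1 = 2)
h(U) = 2*U
z(f(-6, 12), 154) + h(-3*((2 - 1*(-4)) - 7)) = (-⅓*(-6) - ⅓*154) + 2*(-3*((2 - 1*(-4)) - 7)) = (2 - 154/3) + 2*(-3*((2 + 4) - 7)) = -148/3 + 2*(-3*(6 - 7)) = -148/3 + 2*(-3*(-1)) = -148/3 + 2*3 = -148/3 + 6 = -130/3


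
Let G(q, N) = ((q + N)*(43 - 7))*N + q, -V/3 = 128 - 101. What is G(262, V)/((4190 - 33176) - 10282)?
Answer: 263767/19634 ≈ 13.434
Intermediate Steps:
V = -81 (V = -3*(128 - 101) = -3*27 = -81)
G(q, N) = q + N*(36*N + 36*q) (G(q, N) = ((N + q)*36)*N + q = (36*N + 36*q)*N + q = N*(36*N + 36*q) + q = q + N*(36*N + 36*q))
G(262, V)/((4190 - 33176) - 10282) = (262 + 36*(-81)² + 36*(-81)*262)/((4190 - 33176) - 10282) = (262 + 36*6561 - 763992)/(-28986 - 10282) = (262 + 236196 - 763992)/(-39268) = -527534*(-1/39268) = 263767/19634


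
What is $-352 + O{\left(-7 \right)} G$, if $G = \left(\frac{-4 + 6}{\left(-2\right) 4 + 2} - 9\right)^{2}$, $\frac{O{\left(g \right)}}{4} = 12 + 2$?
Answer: $\frac{40736}{9} \approx 4526.2$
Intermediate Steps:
$O{\left(g \right)} = 56$ ($O{\left(g \right)} = 4 \left(12 + 2\right) = 4 \cdot 14 = 56$)
$G = \frac{784}{9}$ ($G = \left(\frac{2}{-8 + 2} - 9\right)^{2} = \left(\frac{2}{-6} - 9\right)^{2} = \left(2 \left(- \frac{1}{6}\right) - 9\right)^{2} = \left(- \frac{1}{3} - 9\right)^{2} = \left(- \frac{28}{3}\right)^{2} = \frac{784}{9} \approx 87.111$)
$-352 + O{\left(-7 \right)} G = -352 + 56 \cdot \frac{784}{9} = -352 + \frac{43904}{9} = \frac{40736}{9}$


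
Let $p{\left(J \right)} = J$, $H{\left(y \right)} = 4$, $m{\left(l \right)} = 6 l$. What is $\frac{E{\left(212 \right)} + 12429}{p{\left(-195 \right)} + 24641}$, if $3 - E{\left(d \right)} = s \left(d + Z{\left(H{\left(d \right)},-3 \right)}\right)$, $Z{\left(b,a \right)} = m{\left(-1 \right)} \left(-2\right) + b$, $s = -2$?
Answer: $\frac{6444}{12223} \approx 0.5272$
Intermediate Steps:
$Z{\left(b,a \right)} = 12 + b$ ($Z{\left(b,a \right)} = 6 \left(-1\right) \left(-2\right) + b = \left(-6\right) \left(-2\right) + b = 12 + b$)
$E{\left(d \right)} = 35 + 2 d$ ($E{\left(d \right)} = 3 - - 2 \left(d + \left(12 + 4\right)\right) = 3 - - 2 \left(d + 16\right) = 3 - - 2 \left(16 + d\right) = 3 - \left(-32 - 2 d\right) = 3 + \left(32 + 2 d\right) = 35 + 2 d$)
$\frac{E{\left(212 \right)} + 12429}{p{\left(-195 \right)} + 24641} = \frac{\left(35 + 2 \cdot 212\right) + 12429}{-195 + 24641} = \frac{\left(35 + 424\right) + 12429}{24446} = \left(459 + 12429\right) \frac{1}{24446} = 12888 \cdot \frac{1}{24446} = \frac{6444}{12223}$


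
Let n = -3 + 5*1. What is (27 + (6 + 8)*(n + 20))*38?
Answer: 12730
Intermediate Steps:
n = 2 (n = -3 + 5 = 2)
(27 + (6 + 8)*(n + 20))*38 = (27 + (6 + 8)*(2 + 20))*38 = (27 + 14*22)*38 = (27 + 308)*38 = 335*38 = 12730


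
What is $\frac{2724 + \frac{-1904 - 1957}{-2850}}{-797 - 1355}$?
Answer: $- \frac{2589087}{2044400} \approx -1.2664$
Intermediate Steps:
$\frac{2724 + \frac{-1904 - 1957}{-2850}}{-797 - 1355} = \frac{2724 + \left(-1904 - 1957\right) \left(- \frac{1}{2850}\right)}{-2152} = \left(2724 - - \frac{1287}{950}\right) \left(- \frac{1}{2152}\right) = \left(2724 + \frac{1287}{950}\right) \left(- \frac{1}{2152}\right) = \frac{2589087}{950} \left(- \frac{1}{2152}\right) = - \frac{2589087}{2044400}$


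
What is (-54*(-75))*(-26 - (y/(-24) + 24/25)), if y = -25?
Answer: -453627/4 ≈ -1.1341e+5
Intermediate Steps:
(-54*(-75))*(-26 - (y/(-24) + 24/25)) = (-54*(-75))*(-26 - (-25/(-24) + 24/25)) = 4050*(-26 - (-25*(-1/24) + 24*(1/25))) = 4050*(-26 - (25/24 + 24/25)) = 4050*(-26 - 1*1201/600) = 4050*(-26 - 1201/600) = 4050*(-16801/600) = -453627/4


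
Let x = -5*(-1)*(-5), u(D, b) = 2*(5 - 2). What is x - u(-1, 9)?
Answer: -31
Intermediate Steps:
u(D, b) = 6 (u(D, b) = 2*3 = 6)
x = -25 (x = 5*(-5) = -25)
x - u(-1, 9) = -25 - 1*6 = -25 - 6 = -31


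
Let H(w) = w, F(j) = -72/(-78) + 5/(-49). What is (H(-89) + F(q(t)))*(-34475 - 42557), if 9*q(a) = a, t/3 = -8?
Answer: 4326887440/637 ≈ 6.7926e+6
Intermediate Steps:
t = -24 (t = 3*(-8) = -24)
q(a) = a/9
F(j) = 523/637 (F(j) = -72*(-1/78) + 5*(-1/49) = 12/13 - 5/49 = 523/637)
(H(-89) + F(q(t)))*(-34475 - 42557) = (-89 + 523/637)*(-34475 - 42557) = -56170/637*(-77032) = 4326887440/637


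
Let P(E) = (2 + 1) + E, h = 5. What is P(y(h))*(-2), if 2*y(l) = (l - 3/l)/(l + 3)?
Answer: -131/20 ≈ -6.5500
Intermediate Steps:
y(l) = (l - 3/l)/(2*(3 + l)) (y(l) = ((l - 3/l)/(l + 3))/2 = ((l - 3/l)/(3 + l))/2 = (l - 3/l)/(2*(3 + l)))
P(E) = 3 + E
P(y(h))*(-2) = (3 + (½)*(-3 + 5²)/(5*(3 + 5)))*(-2) = (3 + (½)*(⅕)*(-3 + 25)/8)*(-2) = (3 + (½)*(⅕)*(⅛)*22)*(-2) = (3 + 11/40)*(-2) = (131/40)*(-2) = -131/20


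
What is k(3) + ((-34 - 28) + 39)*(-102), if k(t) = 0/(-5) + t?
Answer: 2349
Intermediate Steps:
k(t) = t (k(t) = 0*(-1/5) + t = 0 + t = t)
k(3) + ((-34 - 28) + 39)*(-102) = 3 + ((-34 - 28) + 39)*(-102) = 3 + (-62 + 39)*(-102) = 3 - 23*(-102) = 3 + 2346 = 2349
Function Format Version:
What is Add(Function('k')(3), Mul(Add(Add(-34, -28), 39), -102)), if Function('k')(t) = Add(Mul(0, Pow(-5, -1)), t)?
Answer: 2349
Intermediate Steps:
Function('k')(t) = t (Function('k')(t) = Add(Mul(0, Rational(-1, 5)), t) = Add(0, t) = t)
Add(Function('k')(3), Mul(Add(Add(-34, -28), 39), -102)) = Add(3, Mul(Add(Add(-34, -28), 39), -102)) = Add(3, Mul(Add(-62, 39), -102)) = Add(3, Mul(-23, -102)) = Add(3, 2346) = 2349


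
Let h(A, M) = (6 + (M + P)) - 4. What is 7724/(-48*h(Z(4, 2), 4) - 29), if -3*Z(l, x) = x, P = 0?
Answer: -7724/317 ≈ -24.366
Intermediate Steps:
Z(l, x) = -x/3
h(A, M) = 2 + M (h(A, M) = (6 + (M + 0)) - 4 = (6 + M) - 4 = 2 + M)
7724/(-48*h(Z(4, 2), 4) - 29) = 7724/(-48*(2 + 4) - 29) = 7724/(-48*6 - 29) = 7724/(-288 - 29) = 7724/(-317) = 7724*(-1/317) = -7724/317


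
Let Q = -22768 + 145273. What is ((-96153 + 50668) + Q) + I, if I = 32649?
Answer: 109669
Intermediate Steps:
Q = 122505
((-96153 + 50668) + Q) + I = ((-96153 + 50668) + 122505) + 32649 = (-45485 + 122505) + 32649 = 77020 + 32649 = 109669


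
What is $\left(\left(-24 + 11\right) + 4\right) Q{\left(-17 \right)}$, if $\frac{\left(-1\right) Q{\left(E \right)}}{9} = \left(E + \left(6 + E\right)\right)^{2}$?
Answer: $63504$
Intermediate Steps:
$Q{\left(E \right)} = - 9 \left(6 + 2 E\right)^{2}$ ($Q{\left(E \right)} = - 9 \left(E + \left(6 + E\right)\right)^{2} = - 9 \left(6 + 2 E\right)^{2}$)
$\left(\left(-24 + 11\right) + 4\right) Q{\left(-17 \right)} = \left(\left(-24 + 11\right) + 4\right) \left(- 36 \left(3 - 17\right)^{2}\right) = \left(-13 + 4\right) \left(- 36 \left(-14\right)^{2}\right) = - 9 \left(\left(-36\right) 196\right) = \left(-9\right) \left(-7056\right) = 63504$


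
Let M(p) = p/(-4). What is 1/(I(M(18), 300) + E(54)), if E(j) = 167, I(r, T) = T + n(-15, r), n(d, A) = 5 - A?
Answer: 2/953 ≈ 0.0020986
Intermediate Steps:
M(p) = -p/4 (M(p) = p*(-1/4) = -p/4)
I(r, T) = 5 + T - r (I(r, T) = T + (5 - r) = 5 + T - r)
1/(I(M(18), 300) + E(54)) = 1/((5 + 300 - (-1)*18/4) + 167) = 1/((5 + 300 - 1*(-9/2)) + 167) = 1/((5 + 300 + 9/2) + 167) = 1/(619/2 + 167) = 1/(953/2) = 2/953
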